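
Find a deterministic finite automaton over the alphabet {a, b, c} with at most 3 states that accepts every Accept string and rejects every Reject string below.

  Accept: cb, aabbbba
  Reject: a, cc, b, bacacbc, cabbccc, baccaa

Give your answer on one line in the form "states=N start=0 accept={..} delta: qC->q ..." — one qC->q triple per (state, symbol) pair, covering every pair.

states=3 start=0 accept={2} delta: 0a->0 0b->1 0c->1 1a->0 1b->2 1c->0 2a->2 2b->1 2c->0

State merging on the prefix tree: take the shortest (then alphabetical) example prefix whose next move is undefined and point that move at state 0, else 1, else 2, ...; a target is out if some Accept/Reject pair would then sit in one state with the same input left (inseparable). If every existing state is out, open a new one.
a: 0a undefined. 0a->0: ok.
b: 0b undefined. 0b->0: no, aabbbba/a meet in 0. Open state 1: 0b->1.
c: 0c undefined. 0c->0: no, cb/b meet in 1. 0c->1: ok.
ba: 1a undefined. 1a->0: ok.
cb: 1b undefined. 1b->0: no, cb/a meet in 0. 1b->1: no, cb/b meet in 1. Open state 2: 1b->2.
cc: 1c undefined. 1c->0: ok.
aabbb: 2b undefined. 2b->0: no, aabbbba/a meet in 0. 2b->1: ok.
cabbc: 2c undefined. 2c->0: ok.
aabbbba: 2a undefined. 2a->0: no, aabbbba/a meet in 0. 2a->1: no, aabbbba/b meet in 1. 2a->2: ok.
All examples now run through 3 states with every (state, symbol) defined. Accept strings end in {2}, Reject strings end in {0,1}; accept={2}.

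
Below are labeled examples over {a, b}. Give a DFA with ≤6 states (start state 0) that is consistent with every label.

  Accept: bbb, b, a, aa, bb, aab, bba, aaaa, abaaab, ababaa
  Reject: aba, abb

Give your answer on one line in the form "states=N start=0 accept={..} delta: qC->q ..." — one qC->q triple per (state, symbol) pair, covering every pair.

states=4 start=0 accept={0,1} delta: 0a->1 0b->0 1a->0 1b->2 2a->3 2b->2 3a->1 3b->0

Grow the machine one transition at a time. Run the examples from 0; the earliest place one falls off (shortest prefix, ties alphabetical) gets sent to the lowest-numbered state that keeps every Accept/Reject pair distinguishable — a pair clashes when both reach the same state with identical unread suffix — and to a fresh state only if none does.
a: 0a undefined. 0a->0: no, bb/abb meet in 0 with "bb" left. Open state 1: 0a->1.
b: 0b undefined. 0b->0: ok.
aa: 1a undefined. 1a->0: ok.
ab: 1b undefined. 1b->0: no, bbb/abb meet in 0. 1b->1: no, bbb/aba meet in 0. Open state 2: 1b->2.
aba: 2a undefined. 2a->0: no, bbb/aba meet in 0. 2a->1: no, a/aba meet in 1. 2a->2: no, abaaab/abb meet in 2 with "b" left. Open state 3: 2a->3.
abb: 2b undefined. 2b->0: no, bbb/abb meet in 0. 2b->1: no, a/abb meet in 1. 2b->2: ok.
abaa: 3a undefined. 3a->0: no, abaaab/abb meet in 2. 3a->1: ok.
abab: 3b undefined. 3b->0: ok.
All examples now run through 4 states with every (state, symbol) defined. Accept strings end in {0,1}, Reject strings end in {2,3}; accept={0,1}.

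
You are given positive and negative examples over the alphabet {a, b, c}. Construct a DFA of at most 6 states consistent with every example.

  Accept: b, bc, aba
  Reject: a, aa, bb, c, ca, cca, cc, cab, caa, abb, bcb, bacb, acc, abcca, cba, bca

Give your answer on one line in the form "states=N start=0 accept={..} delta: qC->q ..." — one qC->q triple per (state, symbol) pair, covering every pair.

State merging on the prefix tree: take the shortest (then alphabetical) example prefix whose next move is undefined and point that move at state 0, else 1, else 2, ...; a target is out if some Accept/Reject pair would then sit in one state with the same input left (inseparable). If every existing state is out, open a new one.
a: 0a undefined. 0a->0: ok.
b: 0b undefined. 0b->0: no, b/a meet in 0. Open state 1: 0b->1.
c: 0c undefined. 0c->0: no, b/cab meet in 1. 0c->1: no, b/c meet in 1. Open state 2: 0c->2.
ba: 1a undefined. 1a->0: no, aba/a meet in 0. 1a->1: ok.
bb: 1b undefined. 1b->0: ok.
bc: 1c undefined. 1c->0: no, b/bcb meet in 1. 1c->1: no, b/abcca meet in 1. 1c->2: no, bc/c meet in 2. Open state 3: 1c->3.
ca: 2a undefined. 2a->0: no, b/cab meet in 1. 2a->1: no, b/ca meet in 1. 2a->2: ok.
cb: 2b undefined. 2b->0: ok.
cc: 2c undefined. 2c->0: ok.
bca: 3a undefined. 3a->0: ok.
bcb: 3b undefined. 3b->0: ok.
abcc: 3c undefined. 3c->0: ok.
All examples now run through 4 states with every (state, symbol) defined. Accept strings end in {1,3}, Reject strings end in {0,2}; accept={1,3}.

states=4 start=0 accept={1,3} delta: 0a->0 0b->1 0c->2 1a->1 1b->0 1c->3 2a->2 2b->0 2c->0 3a->0 3b->0 3c->0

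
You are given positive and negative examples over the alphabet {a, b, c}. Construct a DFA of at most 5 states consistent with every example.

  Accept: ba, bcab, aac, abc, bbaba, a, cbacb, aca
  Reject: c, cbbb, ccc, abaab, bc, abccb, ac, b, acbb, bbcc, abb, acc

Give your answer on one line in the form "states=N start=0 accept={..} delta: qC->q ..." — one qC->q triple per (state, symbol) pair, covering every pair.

State merging on the prefix tree: take the shortest (then alphabetical) example prefix whose next move is undefined and point that move at state 0, else 1, else 2, ...; a target is out if some Accept/Reject pair would then sit in one state with the same input left (inseparable). If every existing state is out, open a new one.
a: 0a undefined. 0a->0: no, aac/c meet in 0 with "c" left. Open state 1: 0a->1.
b: 0b undefined. 0b->0: ok.
c: 0c undefined. 0c->0: ok.
aa: 1a undefined. 1a->0: no, aac/c meet in 0. 1a->1: no, aac/ac meet in 1 with "c" left. Open state 2: 1a->2.
ab: 1b undefined. 1b->0: no, bcab/c meet in 0. 1b->1: no, ba/abb meet in 1. 1b->2: ok.
ac: 1c undefined. 1c->0: no, cbacb/c meet in 0. 1c->1: no, ba/ac meet in 1. 1c->2: no, bcab/ac meet in 2. Open state 3: 1c->3.
aac: 2c undefined. 2c->0: no, aac/c meet in 0. 2c->1: no, cbacb/abccb meet in 3 with "b" left. 2c->2: ok.
aba: 2a undefined. 2a->0: no, bcab/abaab meet in 2. 2a->1: ok.
abb: 2b undefined. 2b->0: ok.
aca: 3a undefined. 3a->0: no, aca/c meet in 0. 3a->1: ok.
acb: 3b undefined. 3b->0: no, cbacb/c meet in 0. 3b->1: no, bcab/acbb meet in 2. 3b->2: ok.
acc: 3c undefined. 3c->0: ok.
All examples now run through 4 states with every (state, symbol) defined. Accept strings end in {1,2}, Reject strings end in {0,3}; accept={1,2}.

states=4 start=0 accept={1,2} delta: 0a->1 0b->0 0c->0 1a->2 1b->2 1c->3 2a->1 2b->0 2c->2 3a->1 3b->2 3c->0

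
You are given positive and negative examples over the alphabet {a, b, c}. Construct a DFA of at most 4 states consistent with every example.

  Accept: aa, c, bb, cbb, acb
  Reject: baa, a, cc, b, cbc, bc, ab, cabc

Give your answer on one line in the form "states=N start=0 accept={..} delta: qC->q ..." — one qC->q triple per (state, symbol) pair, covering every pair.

states=4 start=0 accept={0,3} delta: 0a->1 0b->2 0c->3 1a->0 1b->1 1c->2 2a->0 2b->0 2c->1 3a->0 3b->2 3c->1

State merging on the prefix tree: take the shortest (then alphabetical) example prefix whose next move is undefined and point that move at state 0, else 1, else 2, ...; a target is out if some Accept/Reject pair would then sit in one state with the same input left (inseparable). If every existing state is out, open a new one.
a: 0a undefined. 0a->0: no, aa/a meet in 0. Open state 1: 0a->1.
b: 0b undefined. 0b->0: no, aa/baa meet in 1 with "a" left. 0b->1: no, bb/ab meet in 1 with "b" left. Open state 2: 0b->2.
c: 0c undefined. 0c->0: no, c/cc meet in 0. 0c->1: no, c/a meet in 1. 0c->2: no, c/b meet in 2. Open state 3: 0c->3.
aa: 1a undefined. 1a->0: ok.
ab: 1b undefined. 1b->0: no, aa/ab meet in 0. 1b->1: ok.
ac: 1c undefined. 1c->0: no, acb/b meet in 2. 1c->1: no, acb/a meet in 1. 1c->2: ok.
ba: 2a undefined. 2a->0: ok.
bb: 2b undefined. 2b->0: ok.
bc: 2c undefined. 2c->0: no, aa/bc meet in 0. 2c->1: ok.
ca: 3a undefined. 3a->0: ok.
cb: 3b undefined. 3b->0: no, c/cbc meet in 3. 3b->1: no, cbb/baa meet in 1. 3b->2: ok.
cc: 3c undefined. 3c->0: no, aa/cc meet in 0. 3c->1: ok.
All examples now run through 4 states with every (state, symbol) defined. Accept strings end in {0,3}, Reject strings end in {1,2}; accept={0,3}.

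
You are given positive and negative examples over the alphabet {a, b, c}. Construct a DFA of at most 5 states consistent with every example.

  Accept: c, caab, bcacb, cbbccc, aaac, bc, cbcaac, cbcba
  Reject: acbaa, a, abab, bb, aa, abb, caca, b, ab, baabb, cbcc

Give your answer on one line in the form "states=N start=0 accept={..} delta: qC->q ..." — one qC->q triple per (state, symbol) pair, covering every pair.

states=4 start=0 accept={1,2} delta: 0a->0 0b->0 0c->1 1a->1 1b->2 1c->2 2a->0 2b->2 2c->3 3a->0 3b->1 3c->0

State merging on the prefix tree: take the shortest (then alphabetical) example prefix whose next move is undefined and point that move at state 0, else 1, else 2, ...; a target is out if some Accept/Reject pair would then sit in one state with the same input left (inseparable). If every existing state is out, open a new one.
a: 0a undefined. 0a->0: ok.
b: 0b undefined. 0b->0: ok.
c: 0c undefined. 0c->0: no, c/acbaa meet in 0. Open state 1: 0c->1.
ca: 1a undefined. 1a->0: no, caab/a meet in 0. 1a->1: ok.
cb: 1b undefined. 1b->0: no, caab/acbaa meet in 0. 1b->1: no, c/acbaa meet in 1. Open state 2: 1b->2.
cac: 1c undefined. 1c->0: no, bcacb/a meet in 0. 1c->1: no, c/caca meet in 1. 1c->2: ok.
cbb: 2b undefined. 2b->0: no, bcacb/a meet in 0. 2b->1: no, cbbccc/cbcc meet in 2 with "cc" left. 2b->2: ok.
cbc: 2c undefined. 2c->0: no, c/cbcc meet in 1. 2c->1: no, caab/cbcc meet in 2. 2c->2: no, caab/cbcc meet in 2. Open state 3: 2c->3.
acba: 2a undefined. 2a->0: ok.
cbca: 3a undefined. 3a->0: ok.
cbcb: 3b undefined. 3b->0: no, cbcba/acbaa meet in 0. 3b->1: ok.
cbcc: 3c undefined. 3c->0: ok.
All examples now run through 4 states with every (state, symbol) defined. Accept strings end in {1,2}, Reject strings end in {0}; accept={1,2}.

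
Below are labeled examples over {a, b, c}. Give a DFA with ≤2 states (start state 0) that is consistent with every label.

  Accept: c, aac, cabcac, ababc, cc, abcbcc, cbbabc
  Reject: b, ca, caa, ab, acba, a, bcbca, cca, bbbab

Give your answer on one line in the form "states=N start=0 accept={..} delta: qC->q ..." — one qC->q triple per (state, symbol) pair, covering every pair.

states=2 start=0 accept={1} delta: 0a->0 0b->0 0c->1 1a->0 1b->0 1c->1

Fold the examples into a partial DFA from state 0: repeatedly fix the first undefined (state, symbol) met by the shortest-then-alphabetical prefix, trying targets in increasing order and rejecting any under which an Accept and a Reject string meet in one state with the same remainder; add a state when all current targets are rejected. Accepting states are where Accept strings end.
a: 0a undefined. 0a->0: ok.
b: 0b undefined. 0b->0: ok.
c: 0c undefined. 0c->0: no, c/b meet in 0. Open state 1: 0c->1.
ca: 1a undefined. 1a->0: ok.
cb: 1b undefined. 1b->0: ok.
cc: 1c undefined. 1c->0: no, cc/b meet in 0. 1c->1: ok.
All examples now run through 2 states with every (state, symbol) defined. Accept strings end in {1}, Reject strings end in {0}; accept={1}.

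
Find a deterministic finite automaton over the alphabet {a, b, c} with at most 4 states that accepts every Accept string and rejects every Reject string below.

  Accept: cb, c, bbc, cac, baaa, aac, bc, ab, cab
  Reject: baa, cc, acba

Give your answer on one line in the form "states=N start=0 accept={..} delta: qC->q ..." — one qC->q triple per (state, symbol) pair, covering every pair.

states=4 start=0 accept={0,1,2} delta: 0a->0 0b->1 0c->2 1a->2 1b->0 1c->0 2a->3 2b->2 2c->3 3a->0 3b->0 3c->0

State merging on the prefix tree: take the shortest (then alphabetical) example prefix whose next move is undefined and point that move at state 0, else 1, else 2, ...; a target is out if some Accept/Reject pair would then sit in one state with the same input left (inseparable). If every existing state is out, open a new one.
a: 0a undefined. 0a->0: ok.
b: 0b undefined. 0b->0: no, baaa/baa meet in 0. Open state 1: 0b->1.
c: 0c undefined. 0c->0: no, c/cc meet in 0. 0c->1: no, bc/cc meet in 1 with "c" left. Open state 2: 0c->2.
ba: 1a undefined. 1a->0: no, baaa/baa meet in 0. 1a->1: no, baaa/baa meet in 1. 1a->2: ok.
bb: 1b undefined. 1b->0: ok.
bc: 1c undefined. 1c->0: ok.
ca: 2a undefined. 2a->0: no, baaa/baa meet in 0. 2a->1: no, ab/baa meet in 1. 2a->2: no, c/baa meet in 2. Open state 3: 2a->3.
cb: 2b undefined. 2b->0: no, cb/acba meet in 0. 2b->1: no, c/acba meet in 2. 2b->2: ok.
cc: 2c undefined. 2c->0: no, bc/cc meet in 0. 2c->1: no, ab/cc meet in 1. 2c->2: no, cb/cc meet in 2. 2c->3: ok.
cab: 3b undefined. 3b->0: ok.
cac: 3c undefined. 3c->0: ok.
baaa: 3a undefined. 3a->0: ok.
All examples now run through 4 states with every (state, symbol) defined. Accept strings end in {0,1,2}, Reject strings end in {3}; accept={0,1,2}.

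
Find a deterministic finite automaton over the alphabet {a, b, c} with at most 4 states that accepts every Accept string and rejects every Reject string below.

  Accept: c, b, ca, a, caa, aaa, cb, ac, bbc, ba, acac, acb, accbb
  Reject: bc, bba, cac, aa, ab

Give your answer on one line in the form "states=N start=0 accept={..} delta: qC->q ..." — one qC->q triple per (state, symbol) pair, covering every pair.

Fold the examples into a partial DFA from state 0: repeatedly fix the first undefined (state, symbol) met by the shortest-then-alphabetical prefix, trying targets in increasing order and rejecting any under which an Accept and a Reject string meet in one state with the same remainder; add a state when all current targets are rejected. Accepting states are where Accept strings end.
a: 0a undefined. 0a->0: no, b/ab meet in 0 with "b" left. Open state 1: 0a->1.
b: 0b undefined. 0b->0: no, c/bc meet in 0 with "c" left. 0b->1: no, ac/bc meet in 1 with "c" left. Open state 2: 0b->2.
c: 0c undefined. 0c->0: no, caa/aa meet in 1 with "a" left. 0c->1: no, ca/aa meet in 1 with "a" left. 0c->2: ok.
aa: 1a undefined. 1a->0: ok.
ab: 1b undefined. 1b->0: ok.
ac: 1c undefined. 1c->0: no, ac/aa meet in 0. 1c->1: no, acb/aa meet in 0. 1c->2: no, acac/cac meet in 2 with "ac" left. Open state 3: 1c->3.
ba: 2a undefined. 2a->0: no, c/cac meet in 2. 2a->1: no, caa/aa meet in 0. 2a->2: ok.
bb: 2b undefined. 2b->0: no, a/bba meet in 1. 2b->1: ok.
bc: 2c undefined. 2c->0: ok.
aca: 3a undefined. 3a->0: ok.
acb: 3b undefined. 3b->0: no, acb/bc meet in 0. 3b->1: ok.
acc: 3c undefined. 3c->0: ok.
All examples now run through 4 states with every (state, symbol) defined. Accept strings end in {1,2,3}, Reject strings end in {0}; accept={1,2,3}.

states=4 start=0 accept={1,2,3} delta: 0a->1 0b->2 0c->2 1a->0 1b->0 1c->3 2a->2 2b->1 2c->0 3a->0 3b->1 3c->0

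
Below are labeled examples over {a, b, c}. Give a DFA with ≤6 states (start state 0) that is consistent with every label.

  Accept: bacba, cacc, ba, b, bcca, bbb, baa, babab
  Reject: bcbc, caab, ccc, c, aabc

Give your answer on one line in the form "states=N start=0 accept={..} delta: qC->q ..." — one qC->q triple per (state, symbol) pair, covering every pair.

states=3 start=0 accept={0} delta: 0a->0 0b->0 0c->1 1a->2 1b->0 1c->0 2a->2 2b->1 2c->1

State merging on the prefix tree: take the shortest (then alphabetical) example prefix whose next move is undefined and point that move at state 0, else 1, else 2, ...; a target is out if some Accept/Reject pair would then sit in one state with the same input left (inseparable). If every existing state is out, open a new one.
a: 0a undefined. 0a->0: ok.
b: 0b undefined. 0b->0: ok.
c: 0c undefined. 0c->0: no, bacba/bcbc meet in 0. Open state 1: 0c->1.
ca: 1a undefined. 1a->0: no, ba/caab meet in 0. 1a->1: no, cacc/ccc meet in 1 with "cc" left. Open state 2: 1a->2.
cc: 1c undefined. 1c->0: ok.
bcb: 1b undefined. 1b->0: ok.
caa: 2a undefined. 2a->0: no, bacba/caab meet in 0. 2a->1: no, bacba/caab meet in 0. 2a->2: ok.
cac: 2c undefined. 2c->0: no, cacc/bcbc meet in 1. 2c->1: ok.
caab: 2b undefined. 2b->0: no, bacba/caab meet in 0. 2b->1: ok.
All examples now run through 3 states with every (state, symbol) defined. Accept strings end in {0}, Reject strings end in {1}; accept={0}.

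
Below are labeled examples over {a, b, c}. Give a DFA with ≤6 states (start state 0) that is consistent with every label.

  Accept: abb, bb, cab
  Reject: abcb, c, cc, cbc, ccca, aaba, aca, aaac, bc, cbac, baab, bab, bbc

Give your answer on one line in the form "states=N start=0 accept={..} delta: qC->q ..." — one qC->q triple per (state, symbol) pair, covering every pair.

states=3 start=0 accept={1} delta: 0a->0 0b->1 0c->0 1a->2 1b->1 1c->2 2a->2 2b->0 2c->0

Fold the examples into a partial DFA from state 0: repeatedly fix the first undefined (state, symbol) met by the shortest-then-alphabetical prefix, trying targets in increasing order and rejecting any under which an Accept and a Reject string meet in one state with the same remainder; add a state when all current targets are rejected. Accepting states are where Accept strings end.
a: 0a undefined. 0a->0: ok.
b: 0b undefined. 0b->0: no, abb/aaba meet in 0. Open state 1: 0b->1.
c: 0c undefined. 0c->0: ok.
ba: 1a undefined. 1a->0: no, cab/baab meet in 1. 1a->1: no, abb/baab meet in 1 with "b" left. Open state 2: 1a->2.
bb: 1b undefined. 1b->0: no, abb/c meet in 0. 1b->1: ok.
bc: 1c undefined. 1c->0: no, abb/abcb meet in 1. 1c->1: no, abb/abcb meet in 1. 1c->2: ok.
baa: 2a undefined. 2a->0: no, abb/baab meet in 1. 2a->1: no, abb/baab meet in 1. 2a->2: ok.
bab: 2b undefined. 2b->0: ok.
cbac: 2c undefined. 2c->0: ok.
All examples now run through 3 states with every (state, symbol) defined. Accept strings end in {1}, Reject strings end in {0,2}; accept={1}.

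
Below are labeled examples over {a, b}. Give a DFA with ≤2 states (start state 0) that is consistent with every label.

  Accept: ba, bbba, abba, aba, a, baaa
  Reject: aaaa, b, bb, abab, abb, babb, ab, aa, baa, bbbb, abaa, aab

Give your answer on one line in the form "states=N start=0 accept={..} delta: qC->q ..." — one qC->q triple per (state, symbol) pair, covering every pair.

states=2 start=0 accept={1} delta: 0a->1 0b->0 1a->0 1b->0

Fold the examples into a partial DFA from state 0: repeatedly fix the first undefined (state, symbol) met by the shortest-then-alphabetical prefix, trying targets in increasing order and rejecting any under which an Accept and a Reject string meet in one state with the same remainder; add a state when all current targets are rejected. Accepting states are where Accept strings end.
a: 0a undefined. 0a->0: no, a/aaaa meet in 0. Open state 1: 0a->1.
b: 0b undefined. 0b->0: ok.
aa: 1a undefined. 1a->0: ok.
ab: 1b undefined. 1b->0: ok.
All examples now run through 2 states with every (state, symbol) defined. Accept strings end in {1}, Reject strings end in {0}; accept={1}.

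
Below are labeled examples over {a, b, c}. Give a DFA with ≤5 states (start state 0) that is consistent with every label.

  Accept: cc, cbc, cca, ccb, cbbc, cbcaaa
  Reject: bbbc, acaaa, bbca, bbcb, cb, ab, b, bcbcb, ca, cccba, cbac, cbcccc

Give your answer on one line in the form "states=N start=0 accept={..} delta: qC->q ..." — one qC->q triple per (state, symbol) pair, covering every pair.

Fold the examples into a partial DFA from state 0: repeatedly fix the first undefined (state, symbol) met by the shortest-then-alphabetical prefix, trying targets in increasing order and rejecting any under which an Accept and a Reject string meet in one state with the same remainder; add a state when all current targets are rejected. Accepting states are where Accept strings end.
a: 0a undefined. 0a->0: ok.
b: 0b undefined. 0b->0: ok.
c: 0c undefined. 0c->0: no, cc/bbbc meet in 0. Open state 1: 0c->1.
ca: 1a undefined. 1a->0: ok.
cb: 1b undefined. 1b->0: no, cbc/bbbc meet in 1. 1b->1: no, ccb/bcbcb meet in 1 with "cb" left. Open state 2: 1b->2.
cc: 1c undefined. 1c->0: no, cc/acaaa meet in 0. 1c->1: no, cc/bbbc meet in 1. 1c->2: no, cc/bbcb meet in 2. Open state 3: 1c->3.
cba: 2a undefined. 2a->0: ok.
cbb: 2b undefined. 2b->0: no, cbbc/bbbc meet in 1. 2b->1: ok.
cbc: 2c undefined. 2c->0: no, cbc/acaaa meet in 0. 2c->1: no, cbc/bbbc meet in 1. 2c->2: no, cbc/bbcb meet in 2. 2c->3: no, ccb/bcbcb meet in 3 with "b" left. Open state 4: 2c->4.
cca: 3a undefined. 3a->0: no, cca/acaaa meet in 0. 3a->1: no, cca/bbbc meet in 1. 3a->2: no, cca/bbcb meet in 2. 3a->3: ok.
ccb: 3b undefined. 3b->0: no, ccb/acaaa meet in 0. 3b->1: no, ccb/bbbc meet in 1. 3b->2: no, ccb/bbcb meet in 2. 3b->3: ok.
ccc: 3c undefined. 3c->0: ok.
cbca: 4a undefined. 4a->0: no, cbcaaa/acaaa meet in 0. 4a->1: no, cbcaaa/acaaa meet in 0. 4a->2: no, cbcaaa/acaaa meet in 0. 4a->3: ok.
cbcc: 4c undefined. 4c->0: no, cc/cbcccc meet in 3. 4c->1: ok.
bcbcb: 4b undefined. 4b->0: ok.
All examples now run through 5 states with every (state, symbol) defined. Accept strings end in {3,4}, Reject strings end in {0,1,2}; accept={3,4}.

states=5 start=0 accept={3,4} delta: 0a->0 0b->0 0c->1 1a->0 1b->2 1c->3 2a->0 2b->1 2c->4 3a->3 3b->3 3c->0 4a->3 4b->0 4c->1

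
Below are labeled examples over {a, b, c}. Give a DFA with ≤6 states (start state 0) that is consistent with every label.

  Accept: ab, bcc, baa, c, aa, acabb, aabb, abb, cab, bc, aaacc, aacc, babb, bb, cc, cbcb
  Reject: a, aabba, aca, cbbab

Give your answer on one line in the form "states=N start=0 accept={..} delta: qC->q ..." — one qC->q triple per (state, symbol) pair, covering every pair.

State merging on the prefix tree: take the shortest (then alphabetical) example prefix whose next move is undefined and point that move at state 0, else 1, else 2, ...; a target is out if some Accept/Reject pair would then sit in one state with the same input left (inseparable). If every existing state is out, open a new one.
a: 0a undefined. 0a->0: no, aa/a meet in 0. Open state 1: 0a->1.
b: 0b undefined. 0b->0: ok.
c: 0c undefined. 0c->0: no, ab/cbbab meet in 1 with "b" left. 0c->1: no, c/a meet in 1. Open state 2: 0c->2.
aa: 1a undefined. 1a->0: ok.
ab: 1b undefined. 1b->0: ok.
ac: 1c undefined. 1c->0: ok.
ca: 2a undefined. 2a->0: ok.
cb: 2b undefined. 2b->0: no, ab/cbbab meet in 0. 2b->1: no, ab/cbbab meet in 0. 2b->2: no, ab/cbbab meet in 0. Open state 3: 2b->3.
cc: 2c undefined. 2c->0: ok.
cbb: 3b undefined. 3b->0: no, ab/cbbab meet in 0. 3b->1: no, ab/cbbab meet in 0. 3b->2: no, ab/cbbab meet in 0. 3b->3: ok.
cbc: 3c undefined. 3c->0: ok.
cbba: 3a undefined. 3a->0: no, ab/cbbab meet in 0. 3a->1: no, ab/cbbab meet in 0. 3a->2: ok.
All examples now run through 4 states with every (state, symbol) defined. Accept strings end in {0,2}, Reject strings end in {1,3}; accept={0,2}.

states=4 start=0 accept={0,2} delta: 0a->1 0b->0 0c->2 1a->0 1b->0 1c->0 2a->0 2b->3 2c->0 3a->2 3b->3 3c->0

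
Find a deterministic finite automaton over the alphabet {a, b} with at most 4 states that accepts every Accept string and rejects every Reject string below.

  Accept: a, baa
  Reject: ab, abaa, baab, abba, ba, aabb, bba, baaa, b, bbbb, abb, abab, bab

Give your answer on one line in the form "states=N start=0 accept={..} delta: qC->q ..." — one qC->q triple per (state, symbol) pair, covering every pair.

Grow the machine one transition at a time. Run the examples from 0; the earliest place one falls off (shortest prefix, ties alphabetical) gets sent to the lowest-numbered state that keeps every Accept/Reject pair distinguishable — a pair clashes when both reach the same state with identical unread suffix — and to a fresh state only if none does.
a: 0a undefined. 0a->0: no, baa/abaa meet in 0 with "baa" left. Open state 1: 0a->1.
b: 0b undefined. 0b->0: no, a/ba meet in 1. 0b->1: no, a/b meet in 1. Open state 2: 0b->2.
aa: 1a undefined. 1a->0: ok.
ab: 1b undefined. 1b->0: ok.
ba: 2a undefined. 2a->0: ok.
bb: 2b undefined. 2b->0: no, a/bba meet in 1. 2b->1: no, a/aabb meet in 1. 2b->2: ok.
All examples now run through 3 states with every (state, symbol) defined. Accept strings end in {1}, Reject strings end in {0,2}; accept={1}.

states=3 start=0 accept={1} delta: 0a->1 0b->2 1a->0 1b->0 2a->0 2b->2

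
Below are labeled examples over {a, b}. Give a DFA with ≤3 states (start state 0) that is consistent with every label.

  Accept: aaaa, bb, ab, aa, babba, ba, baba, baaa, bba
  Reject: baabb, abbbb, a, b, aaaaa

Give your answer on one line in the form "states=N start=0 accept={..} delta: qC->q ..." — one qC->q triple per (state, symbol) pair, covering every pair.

State merging on the prefix tree: take the shortest (then alphabetical) example prefix whose next move is undefined and point that move at state 0, else 1, else 2, ...; a target is out if some Accept/Reject pair would then sit in one state with the same input left (inseparable). If every existing state is out, open a new one.
a: 0a undefined. 0a->0: no, aaaa/a meet in 0. Open state 1: 0a->1.
b: 0b undefined. 0b->0: no, bb/b meet in 0. 0b->1: ok.
aa: 1a undefined. 1a->0: ok.
ab: 1b undefined. 1b->0: no, babba/baabb meet in 1. 1b->1: no, bb/baabb meet in 1. Open state 2: 1b->2.
abb: 2b undefined. 2b->0: no, aaaa/baabb meet in 0. 2b->1: ok.
bba: 2a undefined. 2a->0: ok.
All examples now run through 3 states with every (state, symbol) defined. Accept strings end in {0,2}, Reject strings end in {1}; accept={0,2}.

states=3 start=0 accept={0,2} delta: 0a->1 0b->1 1a->0 1b->2 2a->0 2b->1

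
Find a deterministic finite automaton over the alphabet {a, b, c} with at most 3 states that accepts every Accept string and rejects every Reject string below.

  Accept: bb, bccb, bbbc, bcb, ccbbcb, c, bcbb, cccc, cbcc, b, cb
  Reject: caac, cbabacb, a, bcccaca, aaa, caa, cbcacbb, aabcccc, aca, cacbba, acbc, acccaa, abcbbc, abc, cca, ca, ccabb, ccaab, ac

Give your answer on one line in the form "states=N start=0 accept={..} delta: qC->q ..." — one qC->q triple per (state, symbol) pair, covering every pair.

states=2 start=0 accept={0} delta: 0a->1 0b->0 0c->0 1a->1 1b->1 1c->1

State merging on the prefix tree: take the shortest (then alphabetical) example prefix whose next move is undefined and point that move at state 0, else 1, else 2, ...; a target is out if some Accept/Reject pair would then sit in one state with the same input left (inseparable). If every existing state is out, open a new one.
a: 0a undefined. 0a->0: no, c/ac meet in 0 with "c" left. Open state 1: 0a->1.
b: 0b undefined. 0b->0: ok.
c: 0c undefined. 0c->0: ok.
aa: 1a undefined. 1a->0: no, bb/caac meet in 0. 1a->1: ok.
ab: 1b undefined. 1b->0: no, bb/aabcccc meet in 0. 1b->1: ok.
ac: 1c undefined. 1c->0: no, bb/caac meet in 0. 1c->1: ok.
All examples now run through 2 states with every (state, symbol) defined. Accept strings end in {0}, Reject strings end in {1}; accept={0}.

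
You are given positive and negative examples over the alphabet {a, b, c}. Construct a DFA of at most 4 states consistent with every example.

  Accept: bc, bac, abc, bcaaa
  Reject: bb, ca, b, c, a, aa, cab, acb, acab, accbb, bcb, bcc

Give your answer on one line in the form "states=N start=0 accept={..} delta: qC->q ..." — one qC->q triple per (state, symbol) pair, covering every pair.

Grow the machine one transition at a time. Run the examples from 0; the earliest place one falls off (shortest prefix, ties alphabetical) gets sent to the lowest-numbered state that keeps every Accept/Reject pair distinguishable — a pair clashes when both reach the same state with identical unread suffix — and to a fresh state only if none does.
a: 0a undefined. 0a->0: ok.
b: 0b undefined. 0b->0: no, bc/c meet in 0 with "c" left. Open state 1: 0b->1.
c: 0c undefined. 0c->0: ok.
ba: 1a undefined. 1a->0: no, bac/ca meet in 0. 1a->1: ok.
bb: 1b undefined. 1b->0: ok.
bc: 1c undefined. 1c->0: no, bc/bb meet in 0. 1c->1: no, bc/b meet in 1. Open state 2: 1c->2.
bca: 2a undefined. 2a->0: no, bcaaa/bb meet in 0. 2a->1: no, bcaaa/b meet in 1. 2a->2: ok.
bcb: 2b undefined. 2b->0: ok.
bcc: 2c undefined. 2c->0: ok.
All examples now run through 3 states with every (state, symbol) defined. Accept strings end in {2}, Reject strings end in {0,1}; accept={2}.

states=3 start=0 accept={2} delta: 0a->0 0b->1 0c->0 1a->1 1b->0 1c->2 2a->2 2b->0 2c->0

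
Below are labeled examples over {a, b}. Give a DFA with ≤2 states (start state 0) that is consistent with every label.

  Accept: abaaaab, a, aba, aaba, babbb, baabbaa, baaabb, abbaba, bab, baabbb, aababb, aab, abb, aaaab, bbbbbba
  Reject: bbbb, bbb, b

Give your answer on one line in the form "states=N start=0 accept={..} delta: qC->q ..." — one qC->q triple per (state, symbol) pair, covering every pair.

State merging on the prefix tree: take the shortest (then alphabetical) example prefix whose next move is undefined and point that move at state 0, else 1, else 2, ...; a target is out if some Accept/Reject pair would then sit in one state with the same input left (inseparable). If every existing state is out, open a new one.
a: 0a undefined. 0a->0: no, aab/b meet in 0 with "b" left. Open state 1: 0a->1.
b: 0b undefined. 0b->0: ok.
aa: 1a undefined. 1a->0: no, baabbaa/bbbb meet in 0. 1a->1: ok.
ab: 1b undefined. 1b->0: no, abaaaab/bbbb meet in 0. 1b->1: ok.
All examples now run through 2 states with every (state, symbol) defined. Accept strings end in {1}, Reject strings end in {0}; accept={1}.

states=2 start=0 accept={1} delta: 0a->1 0b->0 1a->1 1b->1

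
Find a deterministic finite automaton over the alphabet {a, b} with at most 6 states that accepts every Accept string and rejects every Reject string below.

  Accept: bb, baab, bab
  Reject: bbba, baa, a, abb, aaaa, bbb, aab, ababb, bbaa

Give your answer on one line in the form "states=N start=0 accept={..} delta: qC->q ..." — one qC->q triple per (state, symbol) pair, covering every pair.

states=4 start=0 accept={3} delta: 0a->1 0b->2 1a->0 1b->0 2a->2 2b->3 3a->0 3b->0

State merging on the prefix tree: take the shortest (then alphabetical) example prefix whose next move is undefined and point that move at state 0, else 1, else 2, ...; a target is out if some Accept/Reject pair would then sit in one state with the same input left (inseparable). If every existing state is out, open a new one.
a: 0a undefined. 0a->0: no, bb/abb meet in 0 with "bb" left. Open state 1: 0a->1.
b: 0b undefined. 0b->0: no, bb/bbb meet in 0. 0b->1: no, bab/aab meet in 1 with "ab" left. Open state 2: 0b->2.
aa: 1a undefined. 1a->0: ok.
ab: 1b undefined. 1b->0: ok.
ba: 2a undefined. 2a->0: no, baab/aaaa meet in 0. 2a->1: no, baab/abb meet in 2. 2a->2: ok.
bb: 2b undefined. 2b->0: no, bb/aaaa meet in 0. 2b->1: no, bb/bbba meet in 1. 2b->2: no, bb/bbba meet in 2. Open state 3: 2b->3.
bba: 3a undefined. 3a->0: ok.
bbb: 3b undefined. 3b->0: ok.
All examples now run through 4 states with every (state, symbol) defined. Accept strings end in {3}, Reject strings end in {0,1,2}; accept={3}.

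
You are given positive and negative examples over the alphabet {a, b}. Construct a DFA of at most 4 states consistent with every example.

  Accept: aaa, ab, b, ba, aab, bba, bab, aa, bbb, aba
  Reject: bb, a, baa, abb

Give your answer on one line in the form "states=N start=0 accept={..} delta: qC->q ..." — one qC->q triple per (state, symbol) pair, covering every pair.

Grow the machine one transition at a time. Run the examples from 0; the earliest place one falls off (shortest prefix, ties alphabetical) gets sent to the lowest-numbered state that keeps every Accept/Reject pair distinguishable — a pair clashes when both reach the same state with identical unread suffix — and to a fresh state only if none does.
a: 0a undefined. 0a->0: no, aaa/a meet in 0. Open state 1: 0a->1.
b: 0b undefined. 0b->0: no, b/bb meet in 0. 0b->1: no, aaa/baa meet in 1 with "aa" left. Open state 2: 0b->2.
aa: 1a undefined. 1a->0: no, aaa/a meet in 1. 1a->1: no, aaa/a meet in 1. 1a->2: no, aab/bb meet in 2 with "b" left. Open state 3: 1a->3.
ab: 1b undefined. 1b->0: no, b/abb meet in 2. 1b->1: no, ab/a meet in 1. 1b->2: ok.
ba: 2a undefined. 2a->0: ok.
bb: 2b undefined. 2b->0: no, ba/bb meet in 0. 2b->1: ok.
aaa: 3a undefined. 3a->0: ok.
aab: 3b undefined. 3b->0: ok.
All examples now run through 4 states with every (state, symbol) defined. Accept strings end in {0,2,3}, Reject strings end in {1}; accept={0,2,3}.

states=4 start=0 accept={0,2,3} delta: 0a->1 0b->2 1a->3 1b->2 2a->0 2b->1 3a->0 3b->0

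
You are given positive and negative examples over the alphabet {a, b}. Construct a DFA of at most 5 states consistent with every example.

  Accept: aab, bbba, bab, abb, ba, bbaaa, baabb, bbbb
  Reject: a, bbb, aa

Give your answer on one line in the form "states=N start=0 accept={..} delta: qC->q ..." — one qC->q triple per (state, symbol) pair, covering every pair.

Fold the examples into a partial DFA from state 0: repeatedly fix the first undefined (state, symbol) met by the shortest-then-alphabetical prefix, trying targets in increasing order and rejecting any under which an Accept and a Reject string meet in one state with the same remainder; add a state when all current targets are rejected. Accepting states are where Accept strings end.
a: 0a undefined. 0a->0: ok.
b: 0b undefined. 0b->0: no, aab/a meet in 0. Open state 1: 0b->1.
ba: 1a undefined. 1a->0: no, ba/a meet in 0. 1a->1: no, baabb/bbb meet in 1 with "bb" left. Open state 2: 1a->2.
bb: 1b undefined. 1b->0: no, aab/bbb meet in 1. 1b->1: no, aab/bbb meet in 1. 1b->2: no, bab/bbb meet in 2 with "b" left. Open state 3: 1b->3.
baa: 2a undefined. 2a->0: ok.
bab: 2b undefined. 2b->0: no, bab/a meet in 0. 2b->1: ok.
bba: 3a undefined. 3a->0: no, bbaaa/a meet in 0. 3a->1: no, bbaaa/a meet in 0. 3a->2: no, bbaaa/a meet in 0. 3a->3: ok.
bbb: 3b undefined. 3b->0: no, bbba/a meet in 0. 3b->1: no, aab/bbb meet in 1. 3b->2: no, bbba/a meet in 0. 3b->3: no, bbba/bbb meet in 3. Open state 4: 3b->4.
bbba: 4a undefined. 4a->0: no, bbba/a meet in 0. 4a->1: ok.
bbbb: 4b undefined. 4b->0: no, bbbb/a meet in 0. 4b->1: ok.
All examples now run through 5 states with every (state, symbol) defined. Accept strings end in {1,2,3}, Reject strings end in {0,4}; accept={1,2,3}.

states=5 start=0 accept={1,2,3} delta: 0a->0 0b->1 1a->2 1b->3 2a->0 2b->1 3a->3 3b->4 4a->1 4b->1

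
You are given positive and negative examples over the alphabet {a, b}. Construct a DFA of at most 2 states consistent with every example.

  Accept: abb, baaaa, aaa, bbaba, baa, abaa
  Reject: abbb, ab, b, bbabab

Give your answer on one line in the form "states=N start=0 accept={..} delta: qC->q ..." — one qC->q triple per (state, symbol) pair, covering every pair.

states=2 start=0 accept={0} delta: 0a->0 0b->1 1a->0 1b->0

Grow the machine one transition at a time. Run the examples from 0; the earliest place one falls off (shortest prefix, ties alphabetical) gets sent to the lowest-numbered state that keeps every Accept/Reject pair distinguishable — a pair clashes when both reach the same state with identical unread suffix — and to a fresh state only if none does.
a: 0a undefined. 0a->0: ok.
b: 0b undefined. 0b->0: no, abb/abbb meet in 0. Open state 1: 0b->1.
ba: 1a undefined. 1a->0: ok.
bb: 1b undefined. 1b->0: ok.
All examples now run through 2 states with every (state, symbol) defined. Accept strings end in {0}, Reject strings end in {1}; accept={0}.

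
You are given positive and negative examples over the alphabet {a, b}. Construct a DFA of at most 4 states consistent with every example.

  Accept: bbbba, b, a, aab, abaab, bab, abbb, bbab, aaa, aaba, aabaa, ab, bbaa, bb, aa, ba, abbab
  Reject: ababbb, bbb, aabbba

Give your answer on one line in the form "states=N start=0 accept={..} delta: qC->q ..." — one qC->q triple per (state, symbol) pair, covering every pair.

Grow the machine one transition at a time. Run the examples from 0; the earliest place one falls off (shortest prefix, ties alphabetical) gets sent to the lowest-numbered state that keeps every Accept/Reject pair distinguishable — a pair clashes when both reach the same state with identical unread suffix — and to a fresh state only if none does.
a: 0a undefined. 0a->0: no, abbb/bbb meet in 0 with "bbb" left. Open state 1: 0a->1.
b: 0b undefined. 0b->0: no, b/bbb meet in 0. 0b->1: ok.
aa: 1a undefined. 1a->0: ok.
ab: 1b undefined. 1b->0: no, bbbba/bbb meet in 1. 1b->1: no, bbbba/aabbba meet in 0. Open state 2: 1b->2.
aba: 2a undefined. 2a->0: ok.
abb: 2b undefined. 2b->0: no, bbbba/ababbb meet in 0. 2b->1: no, bbbba/aabbba meet in 0. 2b->2: no, bbbba/aabbba meet in 0. Open state 3: 2b->3.
abba: 3a undefined. 3a->0: no, aaba/aabbba meet in 0. 3a->1: no, b/aabbba meet in 1. 3a->2: no, abaab/aabbba meet in 2. 3a->3: ok.
abbb: 3b undefined. 3b->0: ok.
All examples now run through 4 states with every (state, symbol) defined. Accept strings end in {0,1,2}, Reject strings end in {3}; accept={0,1,2}.

states=4 start=0 accept={0,1,2} delta: 0a->1 0b->1 1a->0 1b->2 2a->0 2b->3 3a->3 3b->0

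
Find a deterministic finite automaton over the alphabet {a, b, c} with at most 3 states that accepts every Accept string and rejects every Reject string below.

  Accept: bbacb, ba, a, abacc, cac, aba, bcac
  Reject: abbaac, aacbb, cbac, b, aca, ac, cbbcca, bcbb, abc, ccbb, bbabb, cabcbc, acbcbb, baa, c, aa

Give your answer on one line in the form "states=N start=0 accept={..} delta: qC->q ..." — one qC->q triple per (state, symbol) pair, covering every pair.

Grow the machine one transition at a time. Run the examples from 0; the earliest place one falls off (shortest prefix, ties alphabetical) gets sent to the lowest-numbered state that keeps every Accept/Reject pair distinguishable — a pair clashes when both reach the same state with identical unread suffix — and to a fresh state only if none does.
a: 0a undefined. 0a->0: no, a/aa meet in 0. Open state 1: 0a->1.
b: 0b undefined. 0b->0: ok.
c: 0c undefined. 0c->0: no, ba/cbbcca meet in 1. 0c->1: no, ba/c meet in 1. Open state 2: 0c->2.
aa: 1a undefined. 1a->0: ok.
ab: 1b undefined. 1b->0: ok.
ac: 1c undefined. 1c->0: no, bbacb/b meet in 0. 1c->1: no, bbacb/b meet in 0. 1c->2: ok.
ca: 2a undefined. 2a->0: no, cac/abbaac meet in 2. 2a->1: no, ba/aca meet in 1. 2a->2: ok.
cb: 2b undefined. 2b->0: no, bbacb/aacbb meet in 0. 2b->1: ok.
cc: 2c undefined. 2c->0: no, bbacb/cbbcca meet in 1. 2c->1: ok.
All examples now run through 3 states with every (state, symbol) defined. Accept strings end in {1}, Reject strings end in {0,2}; accept={1}.

states=3 start=0 accept={1} delta: 0a->1 0b->0 0c->2 1a->0 1b->0 1c->2 2a->2 2b->1 2c->1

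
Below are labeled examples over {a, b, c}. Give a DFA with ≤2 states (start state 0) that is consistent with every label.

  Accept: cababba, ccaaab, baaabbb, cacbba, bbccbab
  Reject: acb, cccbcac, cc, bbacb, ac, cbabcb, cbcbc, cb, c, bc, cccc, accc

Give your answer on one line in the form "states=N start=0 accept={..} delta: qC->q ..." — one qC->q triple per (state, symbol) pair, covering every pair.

Fold the examples into a partial DFA from state 0: repeatedly fix the first undefined (state, symbol) met by the shortest-then-alphabetical prefix, trying targets in increasing order and rejecting any under which an Accept and a Reject string meet in one state with the same remainder; add a state when all current targets are rejected. Accepting states are where Accept strings end.
a: 0a undefined. 0a->0: ok.
b: 0b undefined. 0b->0: ok.
c: 0c undefined. 0c->0: no, cababba/acb meet in 0. Open state 1: 0c->1.
ca: 1a undefined. 1a->0: ok.
cb: 1b undefined. 1b->0: no, cababba/acb meet in 0. 1b->1: ok.
cc: 1c undefined. 1c->0: no, cababba/cc meet in 0. 1c->1: ok.
All examples now run through 2 states with every (state, symbol) defined. Accept strings end in {0}, Reject strings end in {1}; accept={0}.

states=2 start=0 accept={0} delta: 0a->0 0b->0 0c->1 1a->0 1b->1 1c->1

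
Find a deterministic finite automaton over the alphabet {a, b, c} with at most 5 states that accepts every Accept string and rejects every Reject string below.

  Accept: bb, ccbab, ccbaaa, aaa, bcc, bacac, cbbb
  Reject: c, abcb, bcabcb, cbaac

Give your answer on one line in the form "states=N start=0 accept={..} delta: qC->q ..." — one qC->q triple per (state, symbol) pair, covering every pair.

Grow the machine one transition at a time. Run the examples from 0; the earliest place one falls off (shortest prefix, ties alphabetical) gets sent to the lowest-numbered state that keeps every Accept/Reject pair distinguishable — a pair clashes when both reach the same state with identical unread suffix — and to a fresh state only if none does.
a: 0a undefined. 0a->0: ok.
b: 0b undefined. 0b->0: ok.
c: 0c undefined. 0c->0: no, bb/c meet in 0. Open state 1: 0c->1.
cb: 1b undefined. 1b->0: no, bb/abcb meet in 0. 1b->1: no, cbbb/c meet in 1. Open state 2: 1b->2.
cc: 1c undefined. 1c->0: ok.
bca: 1a undefined. 1a->0: no, bacac/c meet in 1. 1a->1: ok.
cba: 2a undefined. 2a->0: ok.
cbb: 2b undefined. 2b->0: ok.
bcabc: 2c undefined. 2c->0: no, bb/bcabcb meet in 0. 2c->1: ok.
All examples now run through 3 states with every (state, symbol) defined. Accept strings end in {0}, Reject strings end in {1,2}; accept={0}.

states=3 start=0 accept={0} delta: 0a->0 0b->0 0c->1 1a->1 1b->2 1c->0 2a->0 2b->0 2c->1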